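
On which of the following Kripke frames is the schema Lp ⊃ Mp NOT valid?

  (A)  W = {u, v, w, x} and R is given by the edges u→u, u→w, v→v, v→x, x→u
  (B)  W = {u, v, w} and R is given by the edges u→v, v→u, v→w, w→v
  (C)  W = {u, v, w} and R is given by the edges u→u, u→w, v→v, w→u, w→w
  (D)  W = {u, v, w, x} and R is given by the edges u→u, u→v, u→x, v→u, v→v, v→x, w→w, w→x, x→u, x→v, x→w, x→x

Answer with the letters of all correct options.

The schema Lp ⊃ Mp is axiom D; it is valid on a frame iff R is serial.
(A) R is not serial (w has no R-successor), so the schema fails here.
(B) R is serial (every world has an R-successor), so the schema is valid here.
(C) R is serial (every world has an R-successor), so the schema is valid here.
(D) R is serial (every world has an R-successor), so the schema is valid here.

A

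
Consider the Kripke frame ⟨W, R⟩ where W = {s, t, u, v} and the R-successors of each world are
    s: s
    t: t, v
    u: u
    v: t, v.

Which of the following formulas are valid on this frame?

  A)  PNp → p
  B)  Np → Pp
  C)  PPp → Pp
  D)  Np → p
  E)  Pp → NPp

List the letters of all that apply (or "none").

A, B, C, D, E

R is reflexive: each world relates to itself.
R is symmetric: every R-edge is matched by its reverse.
R is transitive: R is closed under composition.
R is euclidean: any two R-successors of the same world are R-related.
R is serial: every world has an R-successor.
(A) the dual of axiom B: valid iff R is symmetric. R is symmetric — valid.
(B) Np → Pp is axiom D, which corresponds to seriality. R is serial — valid.
(C) PPp → Pp (the dual of axiom 4) characterises the transitive frames. R is transitive — valid.
(D) Np → p (axiom T) characterises the reflexive frames. R is reflexive — valid.
(E) Pp → NPp is axiom 5, which corresponds to the euclidean property. R is euclidean — valid.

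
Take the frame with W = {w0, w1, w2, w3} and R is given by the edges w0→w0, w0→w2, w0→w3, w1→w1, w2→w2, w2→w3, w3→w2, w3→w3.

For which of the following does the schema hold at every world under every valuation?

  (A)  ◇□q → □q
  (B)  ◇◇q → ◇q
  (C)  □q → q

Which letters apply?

R is reflexive: each world relates to itself.
R is transitive: R is closed under composition.
R is not euclidean: w0 R w2 and w0 R w0 but not w2 R w0.
(A) the dual of axiom 5: valid iff R is euclidean. R is not euclidean — not valid.
(B) ◇◇q → ◇q (the dual of axiom 4) characterises the transitive frames. R is transitive — valid.
(C) □q → q is axiom T; it is valid on a frame exactly when R is reflexive. R is reflexive, so valid.

B, C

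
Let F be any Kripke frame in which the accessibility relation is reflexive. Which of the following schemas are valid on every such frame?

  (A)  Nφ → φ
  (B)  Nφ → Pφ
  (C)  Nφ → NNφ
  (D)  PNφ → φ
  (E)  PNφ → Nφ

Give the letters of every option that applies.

A reflexive relation is serial.
(A) Nφ → φ is axiom T; it is valid on a frame exactly when R is reflexive. Every such R is reflexive, so valid.
(B) Nφ → Pφ is axiom D, which corresponds to seriality. Every such R is serial — valid.
(C) Nφ → NNφ (axiom 4) characterises the transitive frames. Such an R need not be transitive — not valid.
(D) PNφ → φ is the dual of axiom B; it is valid on a frame exactly when R is symmetric. Such an R need not be symmetric, so not valid.
(E) PNφ → Nφ is the dual of axiom 5, which corresponds to the euclidean property. Such an R need not be euclidean — not valid.

A, B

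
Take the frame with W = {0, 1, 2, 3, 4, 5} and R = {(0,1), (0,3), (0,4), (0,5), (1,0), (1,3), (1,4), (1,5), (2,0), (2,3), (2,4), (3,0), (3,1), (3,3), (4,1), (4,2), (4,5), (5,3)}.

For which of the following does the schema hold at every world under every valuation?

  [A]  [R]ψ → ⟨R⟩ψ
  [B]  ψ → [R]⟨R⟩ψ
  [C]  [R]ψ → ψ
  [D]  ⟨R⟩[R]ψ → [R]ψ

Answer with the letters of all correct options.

A

R is not reflexive: not 0 R 0.
R is not symmetric: 0 R 4 but not 4 R 0.
R is not euclidean: 0 R 3 and 0 R 4 but not 3 R 4.
R is serial: every world has an R-successor.
(A) [R]ψ → ⟨R⟩ψ is axiom D, which corresponds to seriality. R is serial — valid.
(B) ψ → [R]⟨R⟩ψ is axiom B, which corresponds to symmetry. R is not symmetric — not valid.
(C) [R]ψ → ψ is axiom T; it is valid on a frame exactly when R is reflexive. R is not reflexive, so not valid.
(D) ⟨R⟩[R]ψ → [R]ψ is the dual of axiom 5, which corresponds to the euclidean property. R is not euclidean — not valid.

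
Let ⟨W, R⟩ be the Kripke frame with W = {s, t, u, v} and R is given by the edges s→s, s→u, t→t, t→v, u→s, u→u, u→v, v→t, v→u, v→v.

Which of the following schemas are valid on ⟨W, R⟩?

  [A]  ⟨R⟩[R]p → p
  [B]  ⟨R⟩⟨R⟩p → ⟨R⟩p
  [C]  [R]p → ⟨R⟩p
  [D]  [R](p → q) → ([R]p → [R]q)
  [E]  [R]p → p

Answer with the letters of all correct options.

R is reflexive: each world relates to itself.
R is symmetric: every R-edge is matched by its reverse.
R is not transitive: s R u and u R v but not s R v.
R is serial: every world has an R-successor.
(A) ⟨R⟩[R]p → p is the dual of axiom B, which corresponds to symmetry. R is symmetric — valid.
(B) ⟨R⟩⟨R⟩p → ⟨R⟩p is the dual of axiom 4, which corresponds to transitivity. R is not transitive — not valid.
(C) [R]p → ⟨R⟩p is axiom D, which corresponds to seriality. R is serial — valid.
(D) [R](p → q) → ([R]p → [R]q) is the K axiom; it holds on all frames — valid.
(E) [R]p → p (axiom T) characterises the reflexive frames. R is reflexive — valid.

A, C, D, E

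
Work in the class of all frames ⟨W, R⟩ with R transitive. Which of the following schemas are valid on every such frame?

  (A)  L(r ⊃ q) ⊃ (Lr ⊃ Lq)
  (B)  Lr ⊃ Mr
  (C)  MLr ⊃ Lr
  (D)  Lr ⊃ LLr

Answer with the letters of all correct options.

A, D

(A) L(r ⊃ q) ⊃ (Lr ⊃ Lq) is the K axiom; it holds on all frames — valid.
(B) Lr ⊃ Mr (axiom D) characterises the serial frames. Such an R need not be serial — not valid.
(C) MLr ⊃ Lr is the dual of axiom 5; it is valid on a frame exactly when R is euclidean. Such an R need not be euclidean, so not valid.
(D) axiom 4: valid iff R is transitive. Every such R is transitive — valid.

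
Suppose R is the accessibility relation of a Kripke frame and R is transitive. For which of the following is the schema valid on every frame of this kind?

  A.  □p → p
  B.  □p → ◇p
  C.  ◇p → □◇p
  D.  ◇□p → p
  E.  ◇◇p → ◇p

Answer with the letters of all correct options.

(A) □p → p is axiom T; it is valid on a frame exactly when R is reflexive. Such an R need not be reflexive, so not valid.
(B) □p → ◇p (axiom D) characterises the serial frames. Such an R need not be serial — not valid.
(C) axiom 5: valid iff R is euclidean. Such an R need not be euclidean — not valid.
(D) ◇□p → p is the dual of axiom B; it is valid on a frame exactly when R is symmetric. Such an R need not be symmetric, so not valid.
(E) ◇◇p → ◇p is the dual of axiom 4; it is valid on a frame exactly when R is transitive. Every such R is transitive, so valid.

E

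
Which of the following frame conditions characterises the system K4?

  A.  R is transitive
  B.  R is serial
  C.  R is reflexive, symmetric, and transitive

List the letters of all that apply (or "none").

A

(A) K4 is sound and complete for exactly this class.
(B) this class determines D, not K4.
(C) this class determines S5, not K4.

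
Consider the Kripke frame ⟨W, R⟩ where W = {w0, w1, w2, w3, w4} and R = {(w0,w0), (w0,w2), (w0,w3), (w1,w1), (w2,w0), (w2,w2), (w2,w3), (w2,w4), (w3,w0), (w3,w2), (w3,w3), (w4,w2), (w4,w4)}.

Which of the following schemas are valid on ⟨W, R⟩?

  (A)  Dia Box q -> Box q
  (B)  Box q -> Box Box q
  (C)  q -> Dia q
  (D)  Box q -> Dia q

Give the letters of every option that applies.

C, D

R is reflexive: each world relates to itself.
R is not transitive: w0 R w2 and w2 R w4 but not w0 R w4.
R is not euclidean: w2 R w0 and w2 R w4 but not w0 R w4.
R is serial: every world has an R-successor.
(A) Dia Box q -> Box q is the dual of axiom 5, which corresponds to the euclidean property. R is not euclidean — not valid.
(B) Box q -> Box Box q (axiom 4) characterises the transitive frames. R is not transitive — not valid.
(C) q -> Dia q (the dual of axiom T) characterises the reflexive frames. R is reflexive — valid.
(D) axiom D: valid iff R is serial. R is serial — valid.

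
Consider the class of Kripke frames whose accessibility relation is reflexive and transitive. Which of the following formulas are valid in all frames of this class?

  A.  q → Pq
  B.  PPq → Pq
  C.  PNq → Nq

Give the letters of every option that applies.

A, B

Reflexive relations are serial.
(A) q → Pq is the dual of axiom T; it is valid on a frame exactly when R is reflexive. Every such R is reflexive, so valid.
(B) PPq → Pq is the dual of axiom 4; it is valid on a frame exactly when R is transitive. Every such R is transitive, so valid.
(C) PNq → Nq is the dual of axiom 5; it is valid on a frame exactly when R is euclidean. Such an R need not be euclidean, so not valid.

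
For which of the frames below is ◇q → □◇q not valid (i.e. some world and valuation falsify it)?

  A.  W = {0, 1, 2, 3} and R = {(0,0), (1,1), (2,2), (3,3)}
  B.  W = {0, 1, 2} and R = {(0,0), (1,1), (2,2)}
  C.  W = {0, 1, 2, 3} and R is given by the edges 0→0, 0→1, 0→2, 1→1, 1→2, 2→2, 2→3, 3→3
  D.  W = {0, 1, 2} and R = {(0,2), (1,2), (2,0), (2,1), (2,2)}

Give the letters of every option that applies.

The schema ◇q → □◇q is axiom 5; it is valid on a frame iff R is euclidean.
(A) R is euclidean (any two R-successors of the same world are R-related), so the schema is valid here.
(B) R is euclidean (any two R-successors of the same world are R-related), so the schema is valid here.
(C) R is not euclidean (0 R 1 and 0 R 0 but not 1 R 0), so the schema fails here.
(D) R is not euclidean (2 R 0 and 2 R 1 but not 0 R 1), so the schema fails here.

C, D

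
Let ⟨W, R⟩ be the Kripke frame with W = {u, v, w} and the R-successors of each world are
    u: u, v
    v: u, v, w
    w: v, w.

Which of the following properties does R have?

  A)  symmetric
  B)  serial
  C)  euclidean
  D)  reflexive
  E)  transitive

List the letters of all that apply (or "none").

(A) symmetric: every R-edge is matched by its reverse.
(B) serial: every world has an R-successor.
(C) not euclidean: v R u and v R w but not u R w.
(D) reflexive: each world relates to itself.
(E) not transitive: u R v and v R w but not u R w.

A, B, D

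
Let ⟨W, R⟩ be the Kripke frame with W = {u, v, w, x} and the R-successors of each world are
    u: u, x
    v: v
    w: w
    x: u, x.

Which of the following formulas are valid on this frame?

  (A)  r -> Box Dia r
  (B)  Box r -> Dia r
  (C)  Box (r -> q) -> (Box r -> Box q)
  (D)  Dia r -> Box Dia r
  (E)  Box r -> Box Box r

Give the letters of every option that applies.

A, B, C, D, E

R is symmetric: every R-edge is matched by its reverse.
R is transitive: R is closed under composition.
R is euclidean: any two R-successors of the same world are R-related.
R is serial: every world has an R-successor.
(A) r -> Box Dia r (axiom B) characterises the symmetric frames. R is symmetric — valid.
(B) Box r -> Dia r (axiom D) characterises the serial frames. R is serial — valid.
(C) Box (r -> q) -> (Box r -> Box q) is axiom K, valid on every Kripke frame — valid.
(D) Dia r -> Box Dia r is axiom 5, which corresponds to the euclidean property. R is euclidean — valid.
(E) Box r -> Box Box r is axiom 4, which corresponds to transitivity. R is transitive — valid.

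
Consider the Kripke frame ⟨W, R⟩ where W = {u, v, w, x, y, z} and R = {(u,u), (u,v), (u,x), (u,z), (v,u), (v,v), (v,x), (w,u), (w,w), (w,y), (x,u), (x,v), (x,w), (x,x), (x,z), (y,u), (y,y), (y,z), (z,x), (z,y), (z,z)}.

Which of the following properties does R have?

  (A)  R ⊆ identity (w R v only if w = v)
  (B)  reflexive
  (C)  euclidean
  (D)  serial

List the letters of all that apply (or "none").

B, D

(A) not ⊆ identity: u R v with u ≠ v.
(B) reflexive: each world relates to itself.
(C) not euclidean: u R v and u R z but not v R z.
(D) serial: every world has an R-successor.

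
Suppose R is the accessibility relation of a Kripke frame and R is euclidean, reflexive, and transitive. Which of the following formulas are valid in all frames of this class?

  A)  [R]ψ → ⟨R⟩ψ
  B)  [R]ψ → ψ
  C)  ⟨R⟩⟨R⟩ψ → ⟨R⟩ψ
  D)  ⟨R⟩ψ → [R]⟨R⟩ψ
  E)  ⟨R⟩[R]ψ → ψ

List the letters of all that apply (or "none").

A, B, C, D, E

A relation that is euclidean, reflexive, and transitive is also serial and symmetric.
(A) [R]ψ → ⟨R⟩ψ is axiom D, which corresponds to seriality. Every such R is serial — valid.
(B) axiom T: valid iff R is reflexive. Every such R is reflexive — valid.
(C) ⟨R⟩⟨R⟩ψ → ⟨R⟩ψ (the dual of axiom 4) characterises the transitive frames. Every such R is transitive — valid.
(D) ⟨R⟩ψ → [R]⟨R⟩ψ is axiom 5; it is valid on a frame exactly when R is euclidean. Every such R is euclidean, so valid.
(E) the dual of axiom B: valid iff R is symmetric. Every such R is symmetric — valid.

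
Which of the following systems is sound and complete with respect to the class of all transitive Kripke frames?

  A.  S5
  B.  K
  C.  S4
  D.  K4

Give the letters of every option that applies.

D

(A) S5 is determined by the class of reflexive, symmetric, and transitive frames.
(B) K is determined by the class of arbitrary frames.
(C) S4 is determined by the class of reflexive and transitive frames.
(D) K4 is determined by exactly this class.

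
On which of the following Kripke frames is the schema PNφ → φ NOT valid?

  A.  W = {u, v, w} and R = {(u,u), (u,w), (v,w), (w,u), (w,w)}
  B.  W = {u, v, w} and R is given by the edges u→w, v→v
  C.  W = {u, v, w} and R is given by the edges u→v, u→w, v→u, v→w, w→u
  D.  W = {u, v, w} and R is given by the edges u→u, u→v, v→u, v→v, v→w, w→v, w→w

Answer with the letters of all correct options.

The schema PNφ → φ is the dual of axiom B; it is valid on a frame iff R is symmetric.
(A) R is not symmetric (v R w but not w R v), so the schema fails here.
(B) R is not symmetric (u R w but not w R u), so the schema fails here.
(C) R is not symmetric (v R w but not w R v), so the schema fails here.
(D) R is symmetric (every R-edge is matched by its reverse), so the schema is valid here.

A, B, C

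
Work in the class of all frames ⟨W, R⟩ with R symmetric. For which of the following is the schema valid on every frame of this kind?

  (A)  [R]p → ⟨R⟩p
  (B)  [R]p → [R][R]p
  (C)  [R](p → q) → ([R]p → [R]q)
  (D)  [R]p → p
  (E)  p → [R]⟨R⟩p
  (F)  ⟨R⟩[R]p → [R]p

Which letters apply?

(A) [R]p → ⟨R⟩p (axiom D) characterises the serial frames. Such an R need not be serial — not valid.
(B) [R]p → [R][R]p is axiom 4; it is valid on a frame exactly when R is transitive. Such an R need not be transitive, so not valid.
(C) [R](p → q) → ([R]p → [R]q) is the K axiom; it holds on all frames — valid.
(D) axiom T: valid iff R is reflexive. Such an R need not be reflexive — not valid.
(E) axiom B: valid iff R is symmetric. Every such R is symmetric — valid.
(F) ⟨R⟩[R]p → [R]p is the dual of axiom 5, which corresponds to the euclidean property. Such an R need not be euclidean — not valid.

C, E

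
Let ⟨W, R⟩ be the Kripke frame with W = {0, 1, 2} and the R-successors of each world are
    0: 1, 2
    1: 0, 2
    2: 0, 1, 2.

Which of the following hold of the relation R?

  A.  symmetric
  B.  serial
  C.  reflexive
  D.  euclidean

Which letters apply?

A, B

(A) symmetric: every R-edge is matched by its reverse.
(B) serial: every world has an R-successor.
(C) not reflexive: not 0 R 0.
(D) not euclidean: 0 R 1 and 0 R 1 but not 1 R 1.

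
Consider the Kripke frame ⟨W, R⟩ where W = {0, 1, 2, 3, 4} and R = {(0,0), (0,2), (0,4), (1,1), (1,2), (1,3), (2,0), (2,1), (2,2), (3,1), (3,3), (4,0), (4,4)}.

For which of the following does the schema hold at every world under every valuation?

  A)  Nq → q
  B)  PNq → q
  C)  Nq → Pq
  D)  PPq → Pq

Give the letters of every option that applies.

A, B, C

R is reflexive: each world relates to itself.
R is symmetric: every R-edge is matched by its reverse.
R is not transitive: 0 R 2 and 2 R 1 but not 0 R 1.
R is serial: every world has an R-successor.
(A) Nq → q is axiom T; it is valid on a frame exactly when R is reflexive. R is reflexive, so valid.
(B) PNq → q is the dual of axiom B, which corresponds to symmetry. R is symmetric — valid.
(C) axiom D: valid iff R is serial. R is serial — valid.
(D) PPq → Pq is the dual of axiom 4, which corresponds to transitivity. R is not transitive — not valid.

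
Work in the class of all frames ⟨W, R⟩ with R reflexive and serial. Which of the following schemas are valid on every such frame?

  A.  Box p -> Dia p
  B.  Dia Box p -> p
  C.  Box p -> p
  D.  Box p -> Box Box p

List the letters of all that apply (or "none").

A, C

(A) axiom D: valid iff R is serial. Every such R is serial — valid.
(B) the dual of axiom B: valid iff R is symmetric. Such an R need not be symmetric — not valid.
(C) Box p -> p is axiom T, which corresponds to reflexivity. Every such R is reflexive — valid.
(D) axiom 4: valid iff R is transitive. Such an R need not be transitive — not valid.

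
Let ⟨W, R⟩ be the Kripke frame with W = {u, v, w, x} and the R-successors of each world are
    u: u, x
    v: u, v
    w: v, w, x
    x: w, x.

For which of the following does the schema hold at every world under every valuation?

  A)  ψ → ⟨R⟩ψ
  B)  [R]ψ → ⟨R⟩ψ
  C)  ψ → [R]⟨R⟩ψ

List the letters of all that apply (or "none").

R is reflexive: each world relates to itself.
R is not symmetric: u R x but not x R u.
R is serial: every world has an R-successor.
(A) ψ → ⟨R⟩ψ (the dual of axiom T) characterises the reflexive frames. R is reflexive — valid.
(B) [R]ψ → ⟨R⟩ψ (axiom D) characterises the serial frames. R is serial — valid.
(C) ψ → [R]⟨R⟩ψ is axiom B; it is valid on a frame exactly when R is symmetric. R is not symmetric, so not valid.

A, B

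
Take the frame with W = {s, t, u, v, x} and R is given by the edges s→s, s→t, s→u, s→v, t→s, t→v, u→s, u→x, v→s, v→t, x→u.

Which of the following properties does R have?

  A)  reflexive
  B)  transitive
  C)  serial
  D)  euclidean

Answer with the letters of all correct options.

(A) not reflexive: not t R t.
(B) not transitive: s R u and u R x but not s R x.
(C) serial: every world has an R-successor.
(D) not euclidean: s R t and s R u but not t R u.

C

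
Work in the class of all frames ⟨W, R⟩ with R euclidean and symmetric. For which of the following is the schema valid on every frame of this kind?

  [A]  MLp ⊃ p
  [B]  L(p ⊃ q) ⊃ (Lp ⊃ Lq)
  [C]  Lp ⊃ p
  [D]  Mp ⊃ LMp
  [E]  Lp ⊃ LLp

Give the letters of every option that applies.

A symmetric euclidean relation is transitive (uRv and vRw give vRu by symmetry, then uRw by the euclidean condition, applied at v).
(A) MLp ⊃ p is the dual of axiom B, which corresponds to symmetry. Every such R is symmetric — valid.
(B) L(p ⊃ q) ⊃ (Lp ⊃ Lq) is axiom K, valid on every Kripke frame — valid.
(C) Lp ⊃ p (axiom T) characterises the reflexive frames. Such an R need not be reflexive — not valid.
(D) Mp ⊃ LMp is axiom 5; it is valid on a frame exactly when R is euclidean. Every such R is euclidean, so valid.
(E) Lp ⊃ LLp (axiom 4) characterises the transitive frames. Every such R is transitive — valid.

A, B, D, E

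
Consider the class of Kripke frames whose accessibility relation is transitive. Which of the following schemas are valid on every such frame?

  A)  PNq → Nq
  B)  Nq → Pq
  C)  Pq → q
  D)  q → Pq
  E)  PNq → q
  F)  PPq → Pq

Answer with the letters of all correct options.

(A) PNq → Nq (the dual of axiom 5) characterises the euclidean frames. Such an R need not be euclidean — not valid.
(B) axiom D: valid iff R is serial. Such an R need not be serial — not valid.
(C) Pq → q is the converse of T; it holds exactly when R ⊆ identity. Such an R need not be a subset of the identity — not valid.
(D) q → Pq is the dual of axiom T; it is valid on a frame exactly when R is reflexive. Such an R need not be reflexive, so not valid.
(E) the dual of axiom B: valid iff R is symmetric. Such an R need not be symmetric — not valid.
(F) the dual of axiom 4: valid iff R is transitive. Every such R is transitive — valid.

F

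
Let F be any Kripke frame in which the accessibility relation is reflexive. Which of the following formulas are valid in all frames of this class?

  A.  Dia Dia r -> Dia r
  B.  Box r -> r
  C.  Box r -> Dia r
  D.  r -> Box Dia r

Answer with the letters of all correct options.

A reflexive relation is serial.
(A) Dia Dia r -> Dia r (the dual of axiom 4) characterises the transitive frames. Such an R need not be transitive — not valid.
(B) Box r -> r is axiom T; it is valid on a frame exactly when R is reflexive. Every such R is reflexive, so valid.
(C) axiom D: valid iff R is serial. Every such R is serial — valid.
(D) r -> Box Dia r is axiom B; it is valid on a frame exactly when R is symmetric. Such an R need not be symmetric, so not valid.

B, C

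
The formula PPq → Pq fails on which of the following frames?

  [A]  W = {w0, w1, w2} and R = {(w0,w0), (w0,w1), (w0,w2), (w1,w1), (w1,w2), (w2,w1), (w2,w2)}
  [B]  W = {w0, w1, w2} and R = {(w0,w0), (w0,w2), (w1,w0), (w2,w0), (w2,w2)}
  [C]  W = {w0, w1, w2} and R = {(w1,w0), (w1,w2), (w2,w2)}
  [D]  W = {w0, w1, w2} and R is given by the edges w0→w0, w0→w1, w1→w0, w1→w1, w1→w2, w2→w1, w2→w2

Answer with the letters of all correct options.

The schema PPq → Pq is the dual of axiom 4; it is valid on a frame iff R is transitive.
(A) R is transitive (R is closed under composition), so the schema is valid here.
(B) R is not transitive (w1 R w0 and w0 R w2 but not w1 R w2), so the schema fails here.
(C) R is transitive (R is closed under composition), so the schema is valid here.
(D) R is not transitive (w0 R w1 and w1 R w2 but not w0 R w2), so the schema fails here.

B, D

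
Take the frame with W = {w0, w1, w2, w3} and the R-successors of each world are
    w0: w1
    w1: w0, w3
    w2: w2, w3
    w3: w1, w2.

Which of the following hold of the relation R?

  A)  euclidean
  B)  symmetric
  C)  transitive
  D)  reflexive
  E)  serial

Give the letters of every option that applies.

B, E

(A) not euclidean: w1 R w0 and w1 R w3 but not w0 R w3.
(B) symmetric: every R-edge is matched by its reverse.
(C) not transitive: w0 R w1 and w1 R w0 but not w0 R w0.
(D) not reflexive: not w0 R w0.
(E) serial: every world has an R-successor.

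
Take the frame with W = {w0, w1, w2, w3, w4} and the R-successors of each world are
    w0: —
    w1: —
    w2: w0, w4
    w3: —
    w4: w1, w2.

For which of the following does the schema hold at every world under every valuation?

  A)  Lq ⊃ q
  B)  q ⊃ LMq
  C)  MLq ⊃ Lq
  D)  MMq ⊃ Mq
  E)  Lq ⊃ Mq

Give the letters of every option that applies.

none

R is not reflexive: not w0 R w0.
R is not symmetric: w2 R w0 but not w0 R w2.
R is not transitive: w2 R w4 and w4 R w1 but not w2 R w1.
R is not euclidean: w2 R w0 and w2 R w4 but not w0 R w4.
R is not serial: w0 has no R-successor.
(A) axiom T: valid iff R is reflexive. R is not reflexive — not valid.
(B) q ⊃ LMq (axiom B) characterises the symmetric frames. R is not symmetric — not valid.
(C) MLq ⊃ Lq is the dual of axiom 5; it is valid on a frame exactly when R is euclidean. R is not euclidean, so not valid.
(D) MMq ⊃ Mq (the dual of axiom 4) characterises the transitive frames. R is not transitive — not valid.
(E) Lq ⊃ Mq is axiom D, which corresponds to seriality. R is not serial — not valid.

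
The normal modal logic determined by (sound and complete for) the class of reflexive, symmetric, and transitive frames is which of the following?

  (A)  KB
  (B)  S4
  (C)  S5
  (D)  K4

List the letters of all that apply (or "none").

(A) KB is determined by the class of symmetric frames.
(B) S4 is determined by the class of reflexive and transitive frames.
(C) S5 is determined by exactly this class.
(D) K4 is determined by the class of transitive frames.

C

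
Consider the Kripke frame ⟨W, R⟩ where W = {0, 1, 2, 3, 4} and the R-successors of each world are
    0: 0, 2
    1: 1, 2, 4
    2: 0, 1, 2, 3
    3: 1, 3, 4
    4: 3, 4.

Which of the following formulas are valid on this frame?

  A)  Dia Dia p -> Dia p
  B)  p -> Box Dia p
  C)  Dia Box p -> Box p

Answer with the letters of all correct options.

R is not symmetric: 1 R 4 but not 4 R 1.
R is not transitive: 0 R 2 and 2 R 1 but not 0 R 1.
R is not euclidean: 1 R 2 and 1 R 4 but not 2 R 4.
(A) the dual of axiom 4: valid iff R is transitive. R is not transitive — not valid.
(B) p -> Box Dia p is axiom B, which corresponds to symmetry. R is not symmetric — not valid.
(C) Dia Box p -> Box p is the dual of axiom 5, which corresponds to the euclidean property. R is not euclidean — not valid.

none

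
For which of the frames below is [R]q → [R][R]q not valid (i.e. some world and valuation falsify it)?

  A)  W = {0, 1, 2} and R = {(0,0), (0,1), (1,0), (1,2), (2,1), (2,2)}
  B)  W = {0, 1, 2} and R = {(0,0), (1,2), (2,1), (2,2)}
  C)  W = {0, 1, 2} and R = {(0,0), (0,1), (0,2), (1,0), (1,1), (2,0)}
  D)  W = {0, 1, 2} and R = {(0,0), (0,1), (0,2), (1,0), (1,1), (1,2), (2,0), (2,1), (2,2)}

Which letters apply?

The schema [R]q → [R][R]q is axiom 4; it is valid on a frame iff R is transitive.
(A) R is not transitive (0 R 1 and 1 R 2 but not 0 R 2), so the schema fails here.
(B) R is not transitive (1 R 2 and 2 R 1 but not 1 R 1), so the schema fails here.
(C) R is not transitive (1 R 0 and 0 R 2 but not 1 R 2), so the schema fails here.
(D) R is transitive (R is closed under composition), so the schema is valid here.

A, B, C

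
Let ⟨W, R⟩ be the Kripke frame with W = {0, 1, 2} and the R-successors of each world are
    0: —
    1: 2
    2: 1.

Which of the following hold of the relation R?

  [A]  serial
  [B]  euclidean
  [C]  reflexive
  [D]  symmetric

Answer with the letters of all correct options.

(A) not serial: 0 has no R-successor.
(B) not euclidean: 1 R 2 and 1 R 2 but not 2 R 2.
(C) not reflexive: not 0 R 0.
(D) symmetric: every R-edge is matched by its reverse.

D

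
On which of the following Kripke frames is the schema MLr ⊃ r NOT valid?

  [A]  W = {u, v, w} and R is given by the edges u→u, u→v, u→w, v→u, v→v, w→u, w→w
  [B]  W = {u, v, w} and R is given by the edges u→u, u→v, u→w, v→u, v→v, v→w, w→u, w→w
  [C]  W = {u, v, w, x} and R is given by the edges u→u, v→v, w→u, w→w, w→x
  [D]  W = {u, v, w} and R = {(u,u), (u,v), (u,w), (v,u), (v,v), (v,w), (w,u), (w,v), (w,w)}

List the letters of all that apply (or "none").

The schema MLr ⊃ r is the dual of axiom B; it is valid on a frame iff R is symmetric.
(A) R is symmetric (every R-edge is matched by its reverse), so the schema is valid here.
(B) R is not symmetric (v R w but not w R v), so the schema fails here.
(C) R is not symmetric (w R u but not u R w), so the schema fails here.
(D) R is symmetric (every R-edge is matched by its reverse), so the schema is valid here.

B, C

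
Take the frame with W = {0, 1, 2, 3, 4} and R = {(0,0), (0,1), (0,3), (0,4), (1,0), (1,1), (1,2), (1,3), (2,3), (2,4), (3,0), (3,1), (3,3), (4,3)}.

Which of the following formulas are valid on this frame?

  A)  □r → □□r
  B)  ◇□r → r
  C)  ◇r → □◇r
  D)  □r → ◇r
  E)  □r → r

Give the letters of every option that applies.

R is not reflexive: not 2 R 2.
R is not symmetric: 0 R 4 but not 4 R 0.
R is not transitive: 0 R 1 and 1 R 2 but not 0 R 2.
R is not euclidean: 0 R 1 and 0 R 4 but not 1 R 4.
R is serial: every world has an R-successor.
(A) □r → □□r (axiom 4) characterises the transitive frames. R is not transitive — not valid.
(B) ◇□r → r is the dual of axiom B, which corresponds to symmetry. R is not symmetric — not valid.
(C) ◇r → □◇r (axiom 5) characterises the euclidean frames. R is not euclidean — not valid.
(D) □r → ◇r (axiom D) characterises the serial frames. R is serial — valid.
(E) □r → r is axiom T; it is valid on a frame exactly when R is reflexive. R is not reflexive, so not valid.

D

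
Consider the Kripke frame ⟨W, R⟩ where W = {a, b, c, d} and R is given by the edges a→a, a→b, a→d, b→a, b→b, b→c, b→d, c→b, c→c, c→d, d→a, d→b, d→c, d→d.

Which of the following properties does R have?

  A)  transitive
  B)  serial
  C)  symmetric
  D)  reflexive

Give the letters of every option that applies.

(A) not transitive: a R b and b R c but not a R c.
(B) serial: every world has an R-successor.
(C) symmetric: every R-edge is matched by its reverse.
(D) reflexive: each world relates to itself.

B, C, D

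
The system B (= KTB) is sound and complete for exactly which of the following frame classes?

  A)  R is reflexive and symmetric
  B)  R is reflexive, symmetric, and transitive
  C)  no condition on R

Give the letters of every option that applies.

A

(A) B (= KTB) is sound and complete for exactly this class.
(B) this class determines S5, not B (= KTB).
(C) this class determines K, not B (= KTB).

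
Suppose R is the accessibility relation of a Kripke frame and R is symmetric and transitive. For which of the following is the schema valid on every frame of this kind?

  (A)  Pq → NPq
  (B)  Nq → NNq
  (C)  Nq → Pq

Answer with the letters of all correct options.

A symmetric transitive relation is euclidean (uRv and uRw give vRu by symmetry, then vRw by transitivity).
(A) Pq → NPq (axiom 5) characterises the euclidean frames. Every such R is euclidean — valid.
(B) Nq → NNq is axiom 4, which corresponds to transitivity. Every such R is transitive — valid.
(C) Nq → Pq (axiom D) characterises the serial frames. Such an R need not be serial — not valid.

A, B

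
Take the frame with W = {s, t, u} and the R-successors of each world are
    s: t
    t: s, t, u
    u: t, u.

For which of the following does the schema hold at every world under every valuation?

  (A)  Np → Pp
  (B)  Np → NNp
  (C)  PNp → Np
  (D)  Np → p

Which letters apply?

A

R is not reflexive: not s R s.
R is not transitive: s R t and t R s but not s R s.
R is not euclidean: t R s and t R u but not s R u.
R is serial: every world has an R-successor.
(A) Np → Pp (axiom D) characterises the serial frames. R is serial — valid.
(B) axiom 4: valid iff R is transitive. R is not transitive — not valid.
(C) the dual of axiom 5: valid iff R is euclidean. R is not euclidean — not valid.
(D) Np → p is axiom T, which corresponds to reflexivity. R is not reflexive — not valid.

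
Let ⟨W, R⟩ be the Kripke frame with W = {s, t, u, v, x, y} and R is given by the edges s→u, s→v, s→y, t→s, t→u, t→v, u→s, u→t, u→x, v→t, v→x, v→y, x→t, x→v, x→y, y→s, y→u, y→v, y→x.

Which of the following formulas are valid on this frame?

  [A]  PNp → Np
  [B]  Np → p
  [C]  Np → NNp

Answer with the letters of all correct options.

R is not reflexive: not s R s.
R is not transitive: s R u and u R s but not s R s.
R is not euclidean: s R u and s R v but not u R v.
(A) the dual of axiom 5: valid iff R is euclidean. R is not euclidean — not valid.
(B) Np → p is axiom T; it is valid on a frame exactly when R is reflexive. R is not reflexive, so not valid.
(C) Np → NNp is axiom 4, which corresponds to transitivity. R is not transitive — not valid.

none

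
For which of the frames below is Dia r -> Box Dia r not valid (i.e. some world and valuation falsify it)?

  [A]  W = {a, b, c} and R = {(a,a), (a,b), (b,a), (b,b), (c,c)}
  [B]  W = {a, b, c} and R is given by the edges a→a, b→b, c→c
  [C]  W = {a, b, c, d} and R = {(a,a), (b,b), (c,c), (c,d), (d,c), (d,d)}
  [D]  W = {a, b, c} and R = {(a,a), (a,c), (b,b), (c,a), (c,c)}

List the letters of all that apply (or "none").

none

The schema Dia r -> Box Dia r is axiom 5; it is valid on a frame iff R is euclidean.
(A) R is euclidean (any two R-successors of the same world are R-related), so the schema is valid here.
(B) R is euclidean (any two R-successors of the same world are R-related), so the schema is valid here.
(C) R is euclidean (any two R-successors of the same world are R-related), so the schema is valid here.
(D) R is euclidean (any two R-successors of the same world are R-related), so the schema is valid here.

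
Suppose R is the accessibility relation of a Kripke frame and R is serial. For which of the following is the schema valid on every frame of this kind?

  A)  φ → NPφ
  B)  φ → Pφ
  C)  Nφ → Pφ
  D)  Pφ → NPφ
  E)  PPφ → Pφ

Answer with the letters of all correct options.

C

(A) φ → NPφ is axiom B, which corresponds to symmetry. Such an R need not be symmetric — not valid.
(B) φ → Pφ is the dual of axiom T, which corresponds to reflexivity. Such an R need not be reflexive — not valid.
(C) axiom D: valid iff R is serial. Every such R is serial — valid.
(D) axiom 5: valid iff R is euclidean. Such an R need not be euclidean — not valid.
(E) PPφ → Pφ (the dual of axiom 4) characterises the transitive frames. Such an R need not be transitive — not valid.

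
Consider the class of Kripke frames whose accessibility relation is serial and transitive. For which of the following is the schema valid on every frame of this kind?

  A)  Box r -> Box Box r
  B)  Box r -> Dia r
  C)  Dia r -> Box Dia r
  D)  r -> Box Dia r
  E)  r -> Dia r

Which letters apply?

A, B

(A) axiom 4: valid iff R is transitive. Every such R is transitive — valid.
(B) Box r -> Dia r is axiom D; it is valid on a frame exactly when R is serial. Every such R is serial, so valid.
(C) axiom 5: valid iff R is euclidean. Such an R need not be euclidean — not valid.
(D) r -> Box Dia r is axiom B, which corresponds to symmetry. Such an R need not be symmetric — not valid.
(E) the dual of axiom T: valid iff R is reflexive. Such an R need not be reflexive — not valid.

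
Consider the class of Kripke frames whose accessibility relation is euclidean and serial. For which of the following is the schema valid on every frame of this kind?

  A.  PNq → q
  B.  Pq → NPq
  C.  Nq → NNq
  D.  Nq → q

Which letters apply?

B

(A) PNq → q is the dual of axiom B, which corresponds to symmetry. Such an R need not be symmetric — not valid.
(B) Pq → NPq is axiom 5, which corresponds to the euclidean property. Every such R is euclidean — valid.
(C) Nq → NNq is axiom 4, which corresponds to transitivity. Such an R need not be transitive — not valid.
(D) Nq → q (axiom T) characterises the reflexive frames. Such an R need not be reflexive — not valid.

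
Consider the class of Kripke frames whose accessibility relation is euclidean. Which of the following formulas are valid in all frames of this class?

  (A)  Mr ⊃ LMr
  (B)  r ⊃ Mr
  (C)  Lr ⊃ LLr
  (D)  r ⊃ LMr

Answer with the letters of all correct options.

(A) axiom 5: valid iff R is euclidean. Every such R is euclidean — valid.
(B) r ⊃ Mr (the dual of axiom T) characterises the reflexive frames. Such an R need not be reflexive — not valid.
(C) axiom 4: valid iff R is transitive. Such an R need not be transitive — not valid.
(D) r ⊃ LMr is axiom B; it is valid on a frame exactly when R is symmetric. Such an R need not be symmetric, so not valid.

A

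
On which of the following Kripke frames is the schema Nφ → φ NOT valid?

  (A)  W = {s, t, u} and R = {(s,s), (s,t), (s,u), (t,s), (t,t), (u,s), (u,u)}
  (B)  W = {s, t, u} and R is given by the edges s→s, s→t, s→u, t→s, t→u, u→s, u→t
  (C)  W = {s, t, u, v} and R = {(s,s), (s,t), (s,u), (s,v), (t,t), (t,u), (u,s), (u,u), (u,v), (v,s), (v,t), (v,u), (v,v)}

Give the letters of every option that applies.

B

The schema Nφ → φ is axiom T; it is valid on a frame iff R is reflexive.
(A) R is reflexive (each world relates to itself), so the schema is valid here.
(B) R is not reflexive (not t R t), so the schema fails here.
(C) R is reflexive (each world relates to itself), so the schema is valid here.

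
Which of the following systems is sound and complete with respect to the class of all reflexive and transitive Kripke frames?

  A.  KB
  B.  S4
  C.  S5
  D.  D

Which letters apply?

B

(A) KB is determined by the class of symmetric frames.
(B) S4 is determined by exactly this class.
(C) S5 is determined by the class of reflexive, symmetric, and transitive frames.
(D) D is determined by the class of serial frames.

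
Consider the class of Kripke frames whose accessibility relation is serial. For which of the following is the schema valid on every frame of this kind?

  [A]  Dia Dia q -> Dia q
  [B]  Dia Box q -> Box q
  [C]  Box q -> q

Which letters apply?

(A) Dia Dia q -> Dia q is the dual of axiom 4; it is valid on a frame exactly when R is transitive. Such an R need not be transitive, so not valid.
(B) Dia Box q -> Box q (the dual of axiom 5) characterises the euclidean frames. Such an R need not be euclidean — not valid.
(C) Box q -> q is axiom T, which corresponds to reflexivity. Such an R need not be reflexive — not valid.

none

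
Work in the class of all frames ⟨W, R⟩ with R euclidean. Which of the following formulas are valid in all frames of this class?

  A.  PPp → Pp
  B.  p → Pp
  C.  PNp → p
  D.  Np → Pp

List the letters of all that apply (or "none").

none

(A) the dual of axiom 4: valid iff R is transitive. Such an R need not be transitive — not valid.
(B) p → Pp is the dual of axiom T, which corresponds to reflexivity. Such an R need not be reflexive — not valid.
(C) PNp → p is the dual of axiom B, which corresponds to symmetry. Such an R need not be symmetric — not valid.
(D) axiom D: valid iff R is serial. Such an R need not be serial — not valid.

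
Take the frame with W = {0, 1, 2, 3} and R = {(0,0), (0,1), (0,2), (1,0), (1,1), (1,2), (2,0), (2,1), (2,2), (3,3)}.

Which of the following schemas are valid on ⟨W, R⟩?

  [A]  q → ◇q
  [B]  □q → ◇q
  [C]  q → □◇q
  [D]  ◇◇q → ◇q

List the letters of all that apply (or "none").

R is reflexive: each world relates to itself.
R is symmetric: every R-edge is matched by its reverse.
R is transitive: R is closed under composition.
R is serial: every world has an R-successor.
(A) q → ◇q is the dual of axiom T; it is valid on a frame exactly when R is reflexive. R is reflexive, so valid.
(B) □q → ◇q is axiom D, which corresponds to seriality. R is serial — valid.
(C) q → □◇q is axiom B; it is valid on a frame exactly when R is symmetric. R is symmetric, so valid.
(D) the dual of axiom 4: valid iff R is transitive. R is transitive — valid.

A, B, C, D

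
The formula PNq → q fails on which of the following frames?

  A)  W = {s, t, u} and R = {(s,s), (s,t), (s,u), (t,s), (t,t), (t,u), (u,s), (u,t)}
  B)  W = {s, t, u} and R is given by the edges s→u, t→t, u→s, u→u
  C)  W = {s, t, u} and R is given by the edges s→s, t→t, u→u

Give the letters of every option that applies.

none

The schema PNq → q is the dual of axiom B; it is valid on a frame iff R is symmetric.
(A) R is symmetric (every R-edge is matched by its reverse), so the schema is valid here.
(B) R is symmetric (every R-edge is matched by its reverse), so the schema is valid here.
(C) R is symmetric (every R-edge is matched by its reverse), so the schema is valid here.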